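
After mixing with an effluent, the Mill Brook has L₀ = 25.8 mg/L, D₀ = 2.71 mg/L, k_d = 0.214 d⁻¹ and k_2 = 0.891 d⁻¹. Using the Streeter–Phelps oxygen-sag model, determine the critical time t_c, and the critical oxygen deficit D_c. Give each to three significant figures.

At the critical point dD/dt = 0, so k_d L₀ e^(−k_d t) = k_2 D. Substituting D(t) from the Streeter–Phelps equation and solving for t gives
t_c = ln[(k_2/k_d)(1 − D₀(k_2−k_d)/(k_d L₀))] / (k_2−k_d).
Here k_2−k_d = 0.6770 d⁻¹ and 1 − D₀(k_2−k_d)/(k_d L₀) = 1 − 2.71×0.6770/(0.214×25.8) = 0.6677, so
t_c = ln(4.164 × 0.6677) / 0.6770 = 1.022 / 0.6770 = 1.510 d.
D_c = (k_d/k_2) L₀ e^(−k_d t_c) = (0.214/0.891) × 25.8 × e^(−0.214×1.510) = 0.2402 × 25.8 × 0.7238 = 4.485 mg/L.

t_c ≈ 1.51 d; D_c ≈ 4.49 mg/L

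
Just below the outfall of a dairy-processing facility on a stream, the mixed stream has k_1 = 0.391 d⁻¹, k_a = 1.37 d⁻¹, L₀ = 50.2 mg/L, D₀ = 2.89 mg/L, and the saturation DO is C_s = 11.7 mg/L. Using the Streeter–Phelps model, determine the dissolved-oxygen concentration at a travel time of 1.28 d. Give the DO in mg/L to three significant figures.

DO ≈ 2.52 mg/L

k_1 L₀/(k_a−k_1) = 0.391×50.2/(1.37−0.391) = 19.63/0.9790 = 20.05 mg/L.
e^(−k_1 t) = e^(−0.391×1.280) = 0.6062; e^(−k_a t) = e^(−1.37×1.280) = 0.1731.
D = 20.05 × (0.6062 − 0.1731) + 2.89 × 0.1731 = 8.683 + 0.5004 = 9.184 mg/L.
DO = C_s − D = 11.7 − 9.184 = 2.516 mg/L.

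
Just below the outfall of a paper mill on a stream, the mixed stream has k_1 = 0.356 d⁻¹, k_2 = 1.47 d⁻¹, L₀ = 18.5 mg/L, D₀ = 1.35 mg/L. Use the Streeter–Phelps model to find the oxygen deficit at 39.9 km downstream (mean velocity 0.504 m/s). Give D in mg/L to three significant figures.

Travel time t = x/v = 39.9 km / (0.504 m/s) = 39900 m / 0.504 m/s = 79170 s = 0.9163 d.
k_1 L₀/(k_2−k_1) = 0.356×18.5/(1.47−0.356) = 6.586/1.114 = 5.912 mg/L.
e^(−k_1 t) = e^(−0.356×0.9163) = 0.7217; e^(−k_2 t) = e^(−1.47×0.9163) = 0.2600.
D = 5.912 × (0.7217 − 0.2600) + 1.35 × 0.2600 = 2.729 + 0.3510 = 3.080 mg/L.

D ≈ 3.08 mg/L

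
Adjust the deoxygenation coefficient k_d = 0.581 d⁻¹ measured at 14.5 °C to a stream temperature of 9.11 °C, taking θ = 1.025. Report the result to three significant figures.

k_d ≈ 0.509 d⁻¹

k_d(T₂) = k_d(T₁) · θ^(T₂−T₁) = 0.581 × 1.025^(9.11−14.5)
= 0.581 × 1.025^-5.39 = 0.581 × 0.8754 = 0.5086 d⁻¹.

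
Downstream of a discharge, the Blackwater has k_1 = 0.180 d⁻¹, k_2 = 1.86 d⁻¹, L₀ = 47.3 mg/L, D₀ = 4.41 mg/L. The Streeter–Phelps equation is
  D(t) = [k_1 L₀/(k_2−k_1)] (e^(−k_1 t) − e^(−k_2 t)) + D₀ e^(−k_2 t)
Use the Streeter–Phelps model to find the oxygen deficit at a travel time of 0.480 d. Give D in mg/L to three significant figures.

D ≈ 4.38 mg/L

k_1 L₀/(k_2−k_1) = 0.180×47.3/(1.86−0.180) = 8.514/1.680 = 5.068 mg/L.
e^(−k_1 t) = e^(−0.180×0.4800) = 0.9172; e^(−k_2 t) = e^(−1.86×0.4800) = 0.4095.
D = 5.068 × (0.9172 − 0.4095) + 4.41 × 0.4095 = 2.573 + 1.806 = 4.379 mg/L.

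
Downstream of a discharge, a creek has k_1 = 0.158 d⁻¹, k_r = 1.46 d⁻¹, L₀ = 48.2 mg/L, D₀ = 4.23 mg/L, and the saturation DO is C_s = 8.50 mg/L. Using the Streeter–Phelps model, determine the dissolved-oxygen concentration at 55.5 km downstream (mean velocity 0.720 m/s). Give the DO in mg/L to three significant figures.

DO ≈ 3.86 mg/L

Travel time t = x/v = 55.5 km / (0.720 m/s) = 55500 m / 0.720 m/s = 77080 s = 0.8922 d.
k_1 L₀/(k_r−k_1) = 0.158×48.2/(1.46−0.158) = 7.616/1.302 = 5.849 mg/L.
e^(−k_1 t) = e^(−0.158×0.8922) = 0.8685; e^(−k_r t) = e^(−1.46×0.8922) = 0.2718.
D = 5.849 × (0.8685 − 0.2718) + 4.23 × 0.2718 = 3.490 + 1.150 = 4.640 mg/L.
DO = C_s − D = 8.50 − 4.640 = 3.860 mg/L.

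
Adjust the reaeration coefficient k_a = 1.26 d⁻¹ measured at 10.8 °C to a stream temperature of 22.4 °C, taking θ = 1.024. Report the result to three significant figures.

k_a ≈ 1.66 d⁻¹

k_a(T₂) = k_a(T₁) · θ^(T₂−T₁) = 1.26 × 1.024^(22.4−10.8)
= 1.26 × 1.024^11.6 = 1.26 × 1.317 = 1.659 d⁻¹.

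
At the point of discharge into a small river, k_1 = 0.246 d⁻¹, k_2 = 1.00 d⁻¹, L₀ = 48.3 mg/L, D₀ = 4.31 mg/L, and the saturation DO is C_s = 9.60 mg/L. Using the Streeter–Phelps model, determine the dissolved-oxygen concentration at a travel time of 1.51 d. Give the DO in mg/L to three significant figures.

k_1 L₀/(k_2−k_1) = 0.246×48.3/(1.00−0.246) = 11.88/0.7540 = 15.76 mg/L.
e^(−k_1 t) = e^(−0.246×1.510) = 0.6897; e^(−k_2 t) = e^(−1.00×1.510) = 0.2209.
D = 15.76 × (0.6897 − 0.2209) + 4.31 × 0.2209 = 7.388 + 0.9521 = 8.340 mg/L.
DO = C_s − D = 9.60 − 8.340 = 1.260 mg/L.

DO ≈ 1.26 mg/L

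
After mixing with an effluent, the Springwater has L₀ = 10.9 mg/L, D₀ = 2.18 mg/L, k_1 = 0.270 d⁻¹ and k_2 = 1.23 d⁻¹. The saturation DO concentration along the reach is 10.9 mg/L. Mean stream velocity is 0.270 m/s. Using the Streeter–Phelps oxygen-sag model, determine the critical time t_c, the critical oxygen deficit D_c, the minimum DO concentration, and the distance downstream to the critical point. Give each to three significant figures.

t_c ≈ 0.286 d; D_c ≈ 2.21 mg/L; min DO ≈ 8.69 mg/L; x_c ≈ 6.67 km

At the critical point dD/dt = 0, so k_1 L₀ e^(−k_1 t) = k_2 D. Substituting D(t) from the Streeter–Phelps equation and solving for t gives
t_c = ln[(k_2/k_1)(1 − D₀(k_2−k_1)/(k_1 L₀))] / (k_2−k_1).
Here k_2−k_1 = 0.9600 d⁻¹ and 1 − D₀(k_2−k_1)/(k_1 L₀) = 1 − 2.18×0.9600/(0.270×10.9) = 0.2889, so
t_c = ln(4.556 × 0.2889) / 0.9600 = 0.2746 / 0.9600 = 0.2861 d.
D_c = (k_1/k_2) L₀ e^(−k_1 t_c) = (0.270/1.23) × 10.9 × e^(−0.270×0.2861) = 0.2195 × 10.9 × 0.9257 = 2.215 mg/L.
Minimum DO = C_s − D_c = 10.9 − 2.215 = 8.685 mg/L.
x_c = v t_c = 0.270 m/s × 0.2861 d × 86400 s/d = 6674 m ≈ 6.67 km.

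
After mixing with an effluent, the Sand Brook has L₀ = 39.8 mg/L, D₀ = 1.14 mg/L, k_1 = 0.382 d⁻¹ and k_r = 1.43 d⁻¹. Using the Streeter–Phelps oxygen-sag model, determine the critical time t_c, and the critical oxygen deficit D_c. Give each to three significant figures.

At the critical point dD/dt = 0, so k_1 L₀ e^(−k_1 t) = k_r D. Substituting D(t) from the Streeter–Phelps equation and solving for t gives
t_c = ln[(k_r/k_1)(1 − D₀(k_r−k_1)/(k_1 L₀))] / (k_r−k_1).
Here k_r−k_1 = 1.048 d⁻¹ and 1 − D₀(k_r−k_1)/(k_1 L₀) = 1 − 1.14×1.048/(0.382×39.8) = 0.9214, so
t_c = ln(3.743 × 0.9214) / 1.048 = 1.238 / 1.048 = 1.181 d.
D_c = (k_1/k_r) L₀ e^(−k_1 t_c) = (0.382/1.43) × 39.8 × e^(−0.382×1.181) = 0.2671 × 39.8 × 0.6368 = 6.770 mg/L.

t_c ≈ 1.18 d; D_c ≈ 6.77 mg/L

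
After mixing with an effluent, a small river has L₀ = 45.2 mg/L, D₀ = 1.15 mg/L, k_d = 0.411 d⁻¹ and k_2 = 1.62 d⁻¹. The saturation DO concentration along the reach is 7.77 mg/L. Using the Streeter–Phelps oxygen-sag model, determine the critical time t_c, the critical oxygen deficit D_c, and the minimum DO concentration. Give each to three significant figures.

At the critical point dD/dt = 0, so k_d L₀ e^(−k_d t) = k_2 D. Substituting D(t) from the Streeter–Phelps equation and solving for t gives
t_c = ln[(k_2/k_d)(1 − D₀(k_2−k_d)/(k_d L₀))] / (k_2−k_d).
Here k_2−k_d = 1.209 d⁻¹ and 1 − D₀(k_2−k_d)/(k_d L₀) = 1 − 1.15×1.209/(0.411×45.2) = 0.9252, so
t_c = ln(3.942 × 0.9252) / 1.209 = 1.294 / 1.209 = 1.070 d.
L(t_c) = L₀ e^(−k_d t_c) = 45.2 × 0.6441 = 29.12 mg/L, and at the critical point k_2 D_c = k_d L, so D_c = (0.411/1.62) × 29.12 = 7.387 mg/L.
Minimum DO = C_s − D_c = 7.77 − 7.387 = 0.3833 mg/L.

t_c ≈ 1.07 d; D_c ≈ 7.39 mg/L; min DO ≈ 0.383 mg/L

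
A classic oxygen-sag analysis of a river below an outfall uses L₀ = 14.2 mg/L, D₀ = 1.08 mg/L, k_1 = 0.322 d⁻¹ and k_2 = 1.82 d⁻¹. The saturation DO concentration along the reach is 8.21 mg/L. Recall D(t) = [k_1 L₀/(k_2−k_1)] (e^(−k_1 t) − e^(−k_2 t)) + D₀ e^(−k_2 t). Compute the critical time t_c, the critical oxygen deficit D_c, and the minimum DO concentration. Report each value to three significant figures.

t_c ≈ 0.865 d; D_c ≈ 1.90 mg/L; min DO ≈ 6.31 mg/L

t_c = [1/(k_2−k_1)] ln[(k_2/k_1)(1 − D₀(k_2−k_1)/(k_1 L₀))]
= [1/(1.82−0.322)] ln[(1.82/0.322)(1 − 1.08×1.498/(0.322×14.2))]
= (1/1.498) ln[5.652 × 0.6462] = 0.6676 × ln(3.652) = 0.6676 × 1.295 = 0.8647 d.
L(t_c) = L₀ e^(−k_1 t_c) = 14.2 × 0.7570 = 10.75 mg/L, and at the critical point k_2 D_c = k_1 L, so D_c = (0.322/1.82) × 10.75 = 1.902 mg/L.
Minimum DO = C_s − D_c = 8.21 − 1.902 = 6.308 mg/L.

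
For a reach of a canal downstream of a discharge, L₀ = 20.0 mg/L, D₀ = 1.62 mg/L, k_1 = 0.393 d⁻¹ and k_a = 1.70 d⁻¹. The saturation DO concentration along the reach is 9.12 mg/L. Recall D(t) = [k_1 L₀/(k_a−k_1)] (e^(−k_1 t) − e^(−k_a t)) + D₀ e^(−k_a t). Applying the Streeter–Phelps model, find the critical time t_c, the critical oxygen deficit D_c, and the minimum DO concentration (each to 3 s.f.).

With k_a/k_1 = 4.326 and 1 − D₀(k_a−k_1)/(k_1 L₀) = 0.7306,
t_c = ln(4.326 × 0.7306) / (1.70 − 0.393) = ln(3.160) / 1.307 = 1.151/1.307 = 0.8804 d.
L(t_c) = L₀ e^(−k_1 t_c) = 20.0 × 0.7075 = 14.15 mg/L, and at the critical point k_a D_c = k_1 L, so D_c = (0.393/1.70) × 14.15 = 3.271 mg/L.
Minimum DO = C_s − D_c = 9.12 − 3.271 = 5.849 mg/L.

t_c ≈ 0.880 d; D_c ≈ 3.27 mg/L; min DO ≈ 5.85 mg/L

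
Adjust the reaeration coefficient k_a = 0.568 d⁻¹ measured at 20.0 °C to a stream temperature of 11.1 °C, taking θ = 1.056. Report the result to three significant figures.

k_a ≈ 0.350 d⁻¹

k_a(T₂) = k_a(T₁) · θ^(T₂−T₁) = 0.568 × 1.056^(11.1−20.0)
= 0.568 × 1.056^-8.90 = 0.568 × 0.6157 = 0.3497 d⁻¹.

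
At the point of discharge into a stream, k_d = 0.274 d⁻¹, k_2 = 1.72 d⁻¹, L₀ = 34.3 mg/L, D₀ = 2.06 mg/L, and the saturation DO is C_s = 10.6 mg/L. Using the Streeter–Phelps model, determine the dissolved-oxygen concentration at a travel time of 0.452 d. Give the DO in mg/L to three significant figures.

k_d L₀/(k_2−k_d) = 0.274×34.3/(1.72−0.274) = 9.398/1.446 = 6.499 mg/L.
e^(−k_d t) = e^(−0.274×0.4520) = 0.8835; e^(−k_2 t) = e^(−1.72×0.4520) = 0.4596.
D = 6.499 × (0.8835 − 0.4596) + 2.06 × 0.4596 = 2.755 + 0.9467 = 3.702 mg/L.
DO = C_s − D = 10.6 − 3.702 = 6.898 mg/L.

DO ≈ 6.90 mg/L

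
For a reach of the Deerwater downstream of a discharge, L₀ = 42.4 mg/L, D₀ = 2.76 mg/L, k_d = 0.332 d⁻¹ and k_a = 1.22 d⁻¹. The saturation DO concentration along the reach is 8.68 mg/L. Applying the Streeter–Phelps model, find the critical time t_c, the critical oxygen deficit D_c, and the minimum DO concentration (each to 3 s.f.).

t_c ≈ 1.25 d; D_c ≈ 7.62 mg/L; min DO ≈ 1.06 mg/L

t_c = [1/(k_a−k_d)] ln[(k_a/k_d)(1 − D₀(k_a−k_d)/(k_d L₀))]
= [1/(1.22−0.332)] ln[(1.22/0.332)(1 − 2.76×0.8880/(0.332×42.4))]
= (1/0.8880) ln[3.675 × 0.8259] = 1.126 × ln(3.035) = 1.126 × 1.110 = 1.250 d.
D_c = (k_d/k_a) L₀ e^(−k_d t_c) = (0.332/1.22) × 42.4 × e^(−0.332×1.250) = 0.2721 × 42.4 × 0.6603 = 7.619 mg/L.
Minimum DO = C_s − D_c = 8.68 − 7.619 = 1.061 mg/L.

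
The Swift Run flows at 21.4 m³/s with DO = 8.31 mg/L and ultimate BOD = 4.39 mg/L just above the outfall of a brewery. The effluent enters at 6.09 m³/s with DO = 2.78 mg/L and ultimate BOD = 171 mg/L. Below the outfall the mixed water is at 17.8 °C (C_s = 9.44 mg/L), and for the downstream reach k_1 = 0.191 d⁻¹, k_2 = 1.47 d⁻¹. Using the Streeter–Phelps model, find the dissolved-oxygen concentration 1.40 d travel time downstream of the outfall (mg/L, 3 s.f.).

Mixed DO = (21.4×8.31 + 6.09×2.78)/(21.4+6.09) = 194.8/27.49 = 7.085 mg/L.
Mixed L₀ = (21.4×4.39 + 6.09×171)/(27.49) = 1135/27.49 = 41.30 mg/L.
Initial deficit D₀ = C_s − DO₀ = 9.44 − 7.085 = 2.355 mg/L.
D(1.40) = [0.191×41.30/(1.47−0.191)](e^(−0.191×1.40) − e^(−1.47×1.40)) + 2.355 e^(−1.47×1.40)
= 6.168 × (0.7654 − 0.1277) + 2.355 × 0.1277 = 4.234 mg/L.
DO = 9.44 − 4.234 = 5.206 mg/L.

DO ≈ 5.21 mg/L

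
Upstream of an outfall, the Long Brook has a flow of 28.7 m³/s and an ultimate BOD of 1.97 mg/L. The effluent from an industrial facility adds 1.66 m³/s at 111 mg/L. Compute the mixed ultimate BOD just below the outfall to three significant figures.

7.93 mg/L

Flow-weighted mixing: C = (Q_r C_r + Q_w C_w)/(Q_r + Q_w)
= (28.7×1.97 + 1.66×111)/(28.7 + 1.66) = 240.8/30.36 = 7.931 mg/L.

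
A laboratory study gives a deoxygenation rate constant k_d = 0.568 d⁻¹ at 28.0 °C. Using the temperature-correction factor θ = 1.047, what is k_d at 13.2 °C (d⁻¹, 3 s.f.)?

k_d(T₂) = k_d(T₁) · θ^(T₂−T₁) = 0.568 × 1.047^(13.2−28.0)
= 0.568 × 1.047^-14.8 = 0.568 × 0.5067 = 0.2878 d⁻¹.

k_d ≈ 0.288 d⁻¹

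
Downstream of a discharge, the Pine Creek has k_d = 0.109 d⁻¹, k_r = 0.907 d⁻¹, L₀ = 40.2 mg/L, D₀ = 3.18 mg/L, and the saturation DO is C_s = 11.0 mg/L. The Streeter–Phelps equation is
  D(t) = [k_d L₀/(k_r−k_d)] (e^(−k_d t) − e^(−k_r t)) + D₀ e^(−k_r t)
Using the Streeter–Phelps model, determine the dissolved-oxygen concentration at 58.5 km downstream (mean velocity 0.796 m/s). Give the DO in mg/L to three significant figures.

DO ≈ 7.06 mg/L

Travel time t = x/v = 58.5 km / (0.796 m/s) = 58500 m / 0.796 m/s = 73490 s = 0.8506 d.
k_d L₀/(k_r−k_d) = 0.109×40.2/(0.907−0.109) = 4.382/0.7980 = 5.491 mg/L.
e^(−k_d t) = e^(−0.109×0.8506) = 0.9115; e^(−k_r t) = e^(−0.907×0.8506) = 0.4623.
D = 5.491 × (0.9115 − 0.4623) + 3.18 × 0.4623 = 2.466 + 1.470 = 3.936 mg/L.
DO = C_s − D = 11.0 − 3.936 = 7.064 mg/L.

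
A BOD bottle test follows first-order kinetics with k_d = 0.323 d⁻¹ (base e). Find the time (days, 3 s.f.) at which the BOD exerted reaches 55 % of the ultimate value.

y/L₀ = 1 − e^(−k_d t) = 0.55 ⇒ e^(−k_d t) = 0.450
t = −ln(0.450) / 0.323 = 0.7985 / 0.323 = 2.472 d.

t ≈ 2.47 d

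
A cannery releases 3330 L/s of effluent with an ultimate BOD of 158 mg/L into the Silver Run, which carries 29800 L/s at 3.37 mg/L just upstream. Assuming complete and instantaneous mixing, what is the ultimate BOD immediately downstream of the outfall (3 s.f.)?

18.9 mg/L

Flow-weighted mixing: C = (Q_r C_r + Q_w C_w)/(Q_r + Q_w)
= (29800×3.37 + 3330×158)/(29800 + 3330) = 626600/33130 = 18.91 mg/L.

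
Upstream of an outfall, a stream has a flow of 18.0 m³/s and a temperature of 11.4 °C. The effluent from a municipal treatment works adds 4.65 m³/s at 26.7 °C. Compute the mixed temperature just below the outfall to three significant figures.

14.5 °C

Flow-weighted mixing: C = (Q_r C_r + Q_w C_w)/(Q_r + Q_w)
= (18.0×11.4 + 4.65×26.7)/(18.0 + 4.65) = 329.4/22.65 = 14.54 °C.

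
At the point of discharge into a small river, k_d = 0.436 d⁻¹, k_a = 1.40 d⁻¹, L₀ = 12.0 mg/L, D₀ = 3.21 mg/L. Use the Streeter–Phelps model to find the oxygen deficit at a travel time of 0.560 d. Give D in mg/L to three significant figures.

D ≈ 3.24 mg/L

k_d L₀/(k_a−k_d) = 0.436×12.0/(1.40−0.436) = 5.232/0.9640 = 5.427 mg/L.
e^(−k_d t) = e^(−0.436×0.5600) = 0.7834; e^(−k_a t) = e^(−1.40×0.5600) = 0.4566.
D = 5.427 × (0.7834 − 0.4566) + 3.21 × 0.4566 = 1.774 + 1.466 = 3.239 mg/L.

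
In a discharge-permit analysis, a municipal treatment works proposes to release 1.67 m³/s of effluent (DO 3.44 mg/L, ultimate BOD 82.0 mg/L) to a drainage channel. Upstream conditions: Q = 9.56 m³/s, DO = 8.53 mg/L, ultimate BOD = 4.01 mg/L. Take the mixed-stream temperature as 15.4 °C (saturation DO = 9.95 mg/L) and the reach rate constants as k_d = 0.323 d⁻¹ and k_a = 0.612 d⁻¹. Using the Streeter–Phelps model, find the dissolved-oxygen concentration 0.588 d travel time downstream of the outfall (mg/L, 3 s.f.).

Mixed DO = (9.56×8.53 + 1.67×3.44)/(9.56+1.67) = 87.29/11.23 = 7.773 mg/L.
Mixed L₀ = (9.56×4.01 + 1.67×82.0)/(11.23) = 175.3/11.23 = 15.61 mg/L.
Initial deficit D₀ = C_s − DO₀ = 9.95 − 7.773 = 2.177 mg/L.
D(0.588) = [0.323×15.61/(0.612−0.323)](e^(−0.323×0.588) − e^(−0.612×0.588)) + 2.177 e^(−0.612×0.588)
= 17.44 × (0.8270 − 0.6978) + 2.177 × 0.6978 = 3.774 mg/L.
DO = 9.95 − 3.774 = 6.176 mg/L.

DO ≈ 6.18 mg/L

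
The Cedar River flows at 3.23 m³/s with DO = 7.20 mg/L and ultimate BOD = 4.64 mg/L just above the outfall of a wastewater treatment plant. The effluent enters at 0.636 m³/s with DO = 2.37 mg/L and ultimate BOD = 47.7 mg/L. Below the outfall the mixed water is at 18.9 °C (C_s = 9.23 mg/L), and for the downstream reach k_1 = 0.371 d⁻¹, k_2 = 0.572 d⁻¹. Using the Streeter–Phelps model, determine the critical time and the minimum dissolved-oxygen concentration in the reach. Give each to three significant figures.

t_c ≈ 1.46 d; minimum DO ≈ 4.80 mg/L

Mixed DO = (3.23×7.20 + 0.636×2.37)/(3.23+0.636) = 24.76/3.866 = 6.405 mg/L.
Mixed L₀ = (3.23×4.64 + 0.636×47.7)/(3.866) = 45.32/3.866 = 11.72 mg/L.
Initial deficit D₀ = C_s − DO₀ = 9.23 − 6.405 = 2.825 mg/L.
t_c = (1/0.2010) ln[(0.572/0.371)(1 − 2.825×0.2010/(0.371×11.72))] = 4.975 × ln(1.341) = 1.458 d.
D_c = (0.371/0.572) × 11.72 × e^(−0.371×1.458) = 0.6486 × 11.72 × 0.5822 = 4.427 mg/L.
Minimum DO = 9.23 − 4.427 = 4.803 mg/L.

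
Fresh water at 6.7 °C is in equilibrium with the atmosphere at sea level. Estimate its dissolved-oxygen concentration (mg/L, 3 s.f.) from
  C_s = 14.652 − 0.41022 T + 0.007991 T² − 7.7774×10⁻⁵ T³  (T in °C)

C_s = 14.652 − 0.41022×6.7 + 0.007991×6.7² − 7.7774×10⁻⁵×6.7³ = 12.24 mg/L.

C_s ≈ 12.2 mg/L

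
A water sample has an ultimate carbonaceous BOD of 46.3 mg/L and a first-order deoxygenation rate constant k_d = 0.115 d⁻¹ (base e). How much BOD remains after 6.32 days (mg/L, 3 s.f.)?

L ≈ 22.4 mg/L

L_t = L₀ e^(−k_d t) = 46.3 × e^(−0.115×6.32) = 46.3 × 0.4835 = 22.38 mg/L.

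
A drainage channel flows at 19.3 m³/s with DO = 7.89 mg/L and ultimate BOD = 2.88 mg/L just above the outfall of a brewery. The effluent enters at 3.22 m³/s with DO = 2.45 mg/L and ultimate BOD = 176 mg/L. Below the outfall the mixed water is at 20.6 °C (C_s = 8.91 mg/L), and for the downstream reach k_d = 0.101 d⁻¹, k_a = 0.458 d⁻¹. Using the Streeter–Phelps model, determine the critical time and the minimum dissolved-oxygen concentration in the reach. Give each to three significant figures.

Mixed DO = (19.3×7.89 + 3.22×2.45)/(19.3+3.22) = 160.2/22.52 = 7.112 mg/L.
Mixed L₀ = (19.3×2.88 + 3.22×176)/(22.52) = 622.3/22.52 = 27.63 mg/L.
Initial deficit D₀ = C_s − DO₀ = 8.91 − 7.112 = 1.798 mg/L.
t_c = (1/0.3570) ln[(0.458/0.101)(1 − 1.798×0.3570/(0.101×27.63))] = 2.801 × ln(3.492) = 3.503 d.
D_c = (0.101/0.458) × 27.63 × e^(−0.101×3.503) = 0.2205 × 27.63 × 0.7020 = 4.278 mg/L.
Minimum DO = 8.91 − 4.278 = 4.632 mg/L.

t_c ≈ 3.50 d; minimum DO ≈ 4.63 mg/L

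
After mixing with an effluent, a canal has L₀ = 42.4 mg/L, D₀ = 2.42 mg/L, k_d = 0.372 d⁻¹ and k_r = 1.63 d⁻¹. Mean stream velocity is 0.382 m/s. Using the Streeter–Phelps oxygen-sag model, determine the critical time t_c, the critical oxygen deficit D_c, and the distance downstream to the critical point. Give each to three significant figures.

t_c = [1/(k_r−k_d)] ln[(k_r/k_d)(1 − D₀(k_r−k_d)/(k_d L₀))]
= [1/(1.63−0.372)] ln[(1.63/0.372)(1 − 2.42×1.258/(0.372×42.4))]
= (1/1.258) ln[4.382 × 0.8070] = 0.7949 × ln(3.536) = 0.7949 × 1.263 = 1.004 d.
L(t_c) = L₀ e^(−k_d t_c) = 42.4 × 0.6883 = 29.19 mg/L, and at the critical point k_r D_c = k_d L, so D_c = (0.372/1.63) × 29.19 = 6.661 mg/L.
x_c = v t_c = 0.382 m/s × 1.004 d × 86400 s/d = 33140 m ≈ 33.1 km.

t_c ≈ 1.00 d; D_c ≈ 6.66 mg/L; x_c ≈ 33.1 km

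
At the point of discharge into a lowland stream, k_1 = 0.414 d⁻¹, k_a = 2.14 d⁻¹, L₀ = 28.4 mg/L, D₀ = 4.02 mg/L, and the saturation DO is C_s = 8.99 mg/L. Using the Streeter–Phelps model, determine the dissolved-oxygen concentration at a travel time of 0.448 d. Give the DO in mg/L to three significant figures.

k_1 L₀/(k_a−k_1) = 0.414×28.4/(2.14−0.414) = 11.76/1.726 = 6.812 mg/L.
e^(−k_1 t) = e^(−0.414×0.4480) = 0.8307; e^(−k_a t) = e^(−2.14×0.4480) = 0.3834.
D = 6.812 × (0.8307 − 0.3834) + 4.02 × 0.3834 = 3.047 + 1.541 = 4.588 mg/L.
DO = C_s − D = 8.99 − 4.588 = 4.402 mg/L.

DO ≈ 4.40 mg/L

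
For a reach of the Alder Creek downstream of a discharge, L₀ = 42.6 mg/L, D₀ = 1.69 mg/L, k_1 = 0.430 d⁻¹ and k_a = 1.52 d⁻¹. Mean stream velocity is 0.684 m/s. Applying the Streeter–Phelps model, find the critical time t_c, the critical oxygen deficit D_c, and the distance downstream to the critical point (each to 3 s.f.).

t_c = [1/(k_a−k_1)] ln[(k_a/k_1)(1 − D₀(k_a−k_1)/(k_1 L₀))]
= [1/(1.52−0.430)] ln[(1.52/0.430)(1 − 1.69×1.090/(0.430×42.6))]
= (1/1.090) ln[3.535 × 0.8994] = 0.9174 × ln(3.179) = 0.9174 × 1.157 = 1.061 d.
L(t_c) = L₀ e^(−k_1 t_c) = 42.6 × 0.6336 = 26.99 mg/L, and at the critical point k_a D_c = k_1 L, so D_c = (0.430/1.52) × 26.99 = 7.636 mg/L.
x_c = v t_c = 0.684 m/s × 1.061 d × 86400 s/d = 62710 m ≈ 62.7 km.

t_c ≈ 1.06 d; D_c ≈ 7.64 mg/L; x_c ≈ 62.7 km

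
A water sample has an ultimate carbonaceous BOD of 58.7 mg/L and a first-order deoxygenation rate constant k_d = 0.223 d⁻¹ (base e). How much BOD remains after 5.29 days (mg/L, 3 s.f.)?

L ≈ 18.0 mg/L

L_t = L₀ e^(−k_d t) = 58.7 × e^(−0.223×5.29) = 58.7 × 0.3074 = 18.04 mg/L.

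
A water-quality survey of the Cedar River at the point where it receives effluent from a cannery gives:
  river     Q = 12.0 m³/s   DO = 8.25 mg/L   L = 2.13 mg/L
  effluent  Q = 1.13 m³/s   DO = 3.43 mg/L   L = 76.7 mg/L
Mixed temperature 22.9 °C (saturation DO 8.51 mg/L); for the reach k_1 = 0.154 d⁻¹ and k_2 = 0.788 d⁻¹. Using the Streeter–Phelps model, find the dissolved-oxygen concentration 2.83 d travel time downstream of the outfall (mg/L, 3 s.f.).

DO ≈ 7.32 mg/L

Mixed DO = (12.0×8.25 + 1.13×3.43)/(12.0+1.13) = 102.9/13.13 = 7.835 mg/L.
Mixed L₀ = (12.0×2.13 + 1.13×76.7)/(13.13) = 112.2/13.13 = 8.548 mg/L.
Initial deficit D₀ = C_s − DO₀ = 8.51 − 7.835 = 0.6748 mg/L.
D(2.83) = [0.154×8.548/(0.788−0.154)](e^(−0.154×2.83) − e^(−0.788×2.83)) + 0.6748 e^(−0.788×2.83)
= 2.076 × (0.6467 − 0.1075) + 0.6748 × 0.1075 = 1.192 mg/L.
DO = 8.51 − 1.192 = 7.318 mg/L.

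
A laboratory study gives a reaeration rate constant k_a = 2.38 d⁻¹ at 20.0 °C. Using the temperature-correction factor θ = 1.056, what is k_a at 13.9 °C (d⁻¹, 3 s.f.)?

k_a ≈ 1.71 d⁻¹

k_a(T₂) = k_a(T₁) · θ^(T₂−T₁) = 2.38 × 1.056^(13.9−20.0)
= 2.38 × 1.056^-6.10 = 2.38 × 0.7172 = 1.707 d⁻¹.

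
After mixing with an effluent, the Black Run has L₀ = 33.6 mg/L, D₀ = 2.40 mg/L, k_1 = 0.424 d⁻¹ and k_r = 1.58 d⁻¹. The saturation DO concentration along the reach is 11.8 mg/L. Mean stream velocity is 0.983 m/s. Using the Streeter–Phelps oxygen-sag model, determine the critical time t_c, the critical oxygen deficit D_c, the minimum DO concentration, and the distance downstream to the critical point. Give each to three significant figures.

t_c = [1/(k_r−k_1)] ln[(k_r/k_1)(1 − D₀(k_r−k_1)/(k_1 L₀))]
= [1/(1.58−0.424)] ln[(1.58/0.424)(1 − 2.40×1.156/(0.424×33.6))]
= (1/1.156) ln[3.726 × 0.8053] = 0.8651 × ln(3.001) = 0.8651 × 1.099 = 0.9506 d.
D_c = (k_1/k_r) L₀ e^(−k_1 t_c) = (0.424/1.58) × 33.6 × e^(−0.424×0.9506) = 0.2684 × 33.6 × 0.6683 = 6.026 mg/L.
Minimum DO = C_s − D_c = 11.8 − 6.026 = 5.774 mg/L.
x_c = v t_c = 0.983 m/s × 0.9506 d × 86400 s/d = 80730 m ≈ 80.7 km.

t_c ≈ 0.951 d; D_c ≈ 6.03 mg/L; min DO ≈ 5.77 mg/L; x_c ≈ 80.7 km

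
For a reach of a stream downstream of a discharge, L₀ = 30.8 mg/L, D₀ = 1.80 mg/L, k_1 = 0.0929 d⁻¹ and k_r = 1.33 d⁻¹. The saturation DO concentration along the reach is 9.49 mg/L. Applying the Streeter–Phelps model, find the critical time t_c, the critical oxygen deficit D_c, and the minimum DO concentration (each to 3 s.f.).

t_c = [1/(k_r−k_1)] ln[(k_r/k_1)(1 − D₀(k_r−k_1)/(k_1 L₀))]
= [1/(1.33−0.0929)] ln[(1.33/0.0929)(1 − 1.80×1.237/(0.0929×30.8))]
= (1/1.237) ln[14.32 × 0.2218] = 0.8083 × ln(3.175) = 0.8083 × 1.155 = 0.9339 d.
L(t_c) = L₀ e^(−k_1 t_c) = 30.8 × 0.9169 = 28.24 mg/L, and at the critical point k_r D_c = k_1 L, so D_c = (0.0929/1.33) × 28.24 = 1.973 mg/L.
Minimum DO = C_s − D_c = 9.49 − 1.973 = 7.517 mg/L.

t_c ≈ 0.934 d; D_c ≈ 1.97 mg/L; min DO ≈ 7.52 mg/L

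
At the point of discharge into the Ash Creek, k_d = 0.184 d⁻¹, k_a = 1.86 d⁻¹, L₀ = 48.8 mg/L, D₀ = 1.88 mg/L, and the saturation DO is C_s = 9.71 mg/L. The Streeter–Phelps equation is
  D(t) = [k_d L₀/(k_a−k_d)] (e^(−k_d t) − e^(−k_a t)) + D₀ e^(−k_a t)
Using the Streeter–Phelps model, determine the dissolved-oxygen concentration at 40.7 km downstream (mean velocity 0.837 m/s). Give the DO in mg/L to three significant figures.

DO ≈ 6.10 mg/L

Travel time t = x/v = 40.7 km / (0.837 m/s) = 40700 m / 0.837 m/s = 48630 s = 0.5628 d.
k_d L₀/(k_a−k_d) = 0.184×48.8/(1.86−0.184) = 8.979/1.676 = 5.358 mg/L.
e^(−k_d t) = e^(−0.184×0.5628) = 0.9016; e^(−k_a t) = e^(−1.86×0.5628) = 0.3511.
D = 5.358 × (0.9016 − 0.3511) + 1.88 × 0.3511 = 2.950 + 0.6600 = 3.610 mg/L.
DO = C_s − D = 9.71 − 3.610 = 6.100 mg/L.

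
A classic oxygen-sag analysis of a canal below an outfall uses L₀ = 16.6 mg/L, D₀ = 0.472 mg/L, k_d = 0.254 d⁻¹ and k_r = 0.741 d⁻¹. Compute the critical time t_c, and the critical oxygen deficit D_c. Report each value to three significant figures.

At the critical point dD/dt = 0, so k_d L₀ e^(−k_d t) = k_r D. Substituting D(t) from the Streeter–Phelps equation and solving for t gives
t_c = ln[(k_r/k_d)(1 − D₀(k_r−k_d)/(k_d L₀))] / (k_r−k_d).
Here k_r−k_d = 0.4870 d⁻¹ and 1 − D₀(k_r−k_d)/(k_d L₀) = 1 − 0.472×0.4870/(0.254×16.6) = 0.9455, so
t_c = ln(2.917 × 0.9455) / 0.4870 = 1.015 / 0.4870 = 2.083 d.
L(t_c) = L₀ e^(−k_d t_c) = 16.6 × 0.5891 = 9.779 mg/L, and at the critical point k_r D_c = k_d L, so D_c = (0.254/0.741) × 9.779 = 3.352 mg/L.

t_c ≈ 2.08 d; D_c ≈ 3.35 mg/L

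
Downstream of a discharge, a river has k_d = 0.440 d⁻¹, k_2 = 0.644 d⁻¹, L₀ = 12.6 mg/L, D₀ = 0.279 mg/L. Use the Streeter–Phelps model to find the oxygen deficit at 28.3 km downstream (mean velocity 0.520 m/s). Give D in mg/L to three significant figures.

D ≈ 2.67 mg/L

Travel time t = x/v = 28.3 km / (0.520 m/s) = 28300 m / 0.520 m/s = 54420 s = 0.6299 d.
k_d L₀/(k_2−k_d) = 0.440×12.6/(0.644−0.440) = 5.544/0.2040 = 27.18 mg/L.
e^(−k_d t) = e^(−0.440×0.6299) = 0.7579; e^(−k_2 t) = e^(−0.644×0.6299) = 0.6665.
D = 27.18 × (0.7579 − 0.6665) + 0.279 × 0.6665 = 2.484 + 0.1860 = 2.670 mg/L.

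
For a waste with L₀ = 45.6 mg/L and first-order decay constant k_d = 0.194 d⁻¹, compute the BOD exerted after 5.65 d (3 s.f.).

y_t = L₀(1 − e^(−k_d t)) = 45.6 × (1 − e^(−0.194×5.65))
= 45.6 × (1 − 0.3342) = 45.6 × 0.6658 = 30.36 mg/L.

y ≈ 30.4 mg/L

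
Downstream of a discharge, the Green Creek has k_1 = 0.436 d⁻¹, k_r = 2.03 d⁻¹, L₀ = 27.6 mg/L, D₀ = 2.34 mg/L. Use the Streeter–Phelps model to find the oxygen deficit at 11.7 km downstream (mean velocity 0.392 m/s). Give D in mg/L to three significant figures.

D ≈ 3.91 mg/L

Travel time t = x/v = 11.7 km / (0.392 m/s) = 11700 m / 0.392 m/s = 29850 s = 0.3455 d.
k_1 L₀/(k_r−k_1) = 0.436×27.6/(2.03−0.436) = 12.03/1.594 = 7.549 mg/L.
e^(−k_1 t) = e^(−0.436×0.3455) = 0.8602; e^(−k_r t) = e^(−2.03×0.3455) = 0.4960.
D = 7.549 × (0.8602 − 0.4960) + 2.34 × 0.4960 = 2.750 + 1.161 = 3.910 mg/L.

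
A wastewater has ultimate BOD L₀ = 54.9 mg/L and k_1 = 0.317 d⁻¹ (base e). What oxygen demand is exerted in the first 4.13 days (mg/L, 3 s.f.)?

y_t = L₀(1 − e^(−k_1 t)) = 54.9 × (1 − e^(−0.317×4.13))
= 54.9 × (1 − 0.2700) = 54.9 × 0.7300 = 40.08 mg/L.

y ≈ 40.1 mg/L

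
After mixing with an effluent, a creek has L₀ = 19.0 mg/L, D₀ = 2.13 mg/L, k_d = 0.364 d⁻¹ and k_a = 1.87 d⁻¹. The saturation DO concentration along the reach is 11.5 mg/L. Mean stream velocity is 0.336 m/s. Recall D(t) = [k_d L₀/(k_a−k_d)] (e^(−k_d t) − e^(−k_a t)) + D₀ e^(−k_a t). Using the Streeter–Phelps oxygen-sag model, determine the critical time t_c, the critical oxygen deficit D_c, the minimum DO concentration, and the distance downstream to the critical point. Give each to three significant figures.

t_c ≈ 0.673 d; D_c ≈ 2.90 mg/L; min DO ≈ 8.60 mg/L; x_c ≈ 19.5 km

t_c = [1/(k_a−k_d)] ln[(k_a/k_d)(1 − D₀(k_a−k_d)/(k_d L₀))]
= [1/(1.87−0.364)] ln[(1.87/0.364)(1 − 2.13×1.506/(0.364×19.0))]
= (1/1.506) ln[5.137 × 0.5362] = 0.6640 × ln(2.755) = 0.6640 × 1.013 = 0.6728 d.
D_c = (k_d/k_a) L₀ e^(−k_d t_c) = (0.364/1.87) × 19.0 × e^(−0.364×0.6728) = 0.1947 × 19.0 × 0.7828 = 2.895 mg/L.
Minimum DO = C_s − D_c = 11.5 − 2.895 = 8.605 mg/L.
x_c = v t_c = 0.336 m/s × 0.6728 d × 86400 s/d = 19530 m ≈ 19.5 km.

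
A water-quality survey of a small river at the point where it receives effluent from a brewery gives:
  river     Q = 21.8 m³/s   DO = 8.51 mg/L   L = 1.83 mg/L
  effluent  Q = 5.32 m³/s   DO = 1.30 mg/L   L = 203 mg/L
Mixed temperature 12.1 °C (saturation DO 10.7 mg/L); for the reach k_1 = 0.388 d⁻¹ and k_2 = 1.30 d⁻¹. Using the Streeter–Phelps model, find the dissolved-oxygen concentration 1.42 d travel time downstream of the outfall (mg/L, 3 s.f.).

DO ≈ 2.78 mg/L

Mixed DO = (21.8×8.51 + 5.32×1.30)/(21.8+5.32) = 192.4/27.12 = 7.096 mg/L.
Mixed L₀ = (21.8×1.83 + 5.32×203)/(27.12) = 1120/27.12 = 41.29 mg/L.
Initial deficit D₀ = C_s − DO₀ = 10.7 − 7.096 = 3.604 mg/L.
D(1.42) = [0.388×41.29/(1.30−0.388)](e^(−0.388×1.42) − e^(−1.30×1.42)) + 3.604 e^(−1.30×1.42)
= 17.57 × (0.5764 − 0.1579) + 3.604 × 0.1579 = 7.921 mg/L.
DO = 10.7 − 7.921 = 2.779 mg/L.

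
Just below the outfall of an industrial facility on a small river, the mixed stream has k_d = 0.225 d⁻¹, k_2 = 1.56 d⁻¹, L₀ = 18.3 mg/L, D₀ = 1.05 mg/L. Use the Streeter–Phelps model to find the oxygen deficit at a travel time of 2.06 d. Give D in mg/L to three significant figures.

D ≈ 1.86 mg/L

k_d L₀/(k_2−k_d) = 0.225×18.3/(1.56−0.225) = 4.118/1.335 = 3.084 mg/L.
e^(−k_d t) = e^(−0.225×2.060) = 0.6291; e^(−k_2 t) = e^(−1.56×2.060) = 0.04021.
D = 3.084 × (0.6291 − 0.04021) + 1.05 × 0.04021 = 1.816 + 0.04222 = 1.858 mg/L.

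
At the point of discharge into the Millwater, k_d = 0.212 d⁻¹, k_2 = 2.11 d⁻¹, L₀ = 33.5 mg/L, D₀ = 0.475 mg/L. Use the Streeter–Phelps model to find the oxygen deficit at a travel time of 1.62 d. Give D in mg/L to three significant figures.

k_d L₀/(k_2−k_d) = 0.212×33.5/(2.11−0.212) = 7.102/1.898 = 3.742 mg/L.
e^(−k_d t) = e^(−0.212×1.620) = 0.7093; e^(−k_2 t) = e^(−2.11×1.620) = 0.03277.
D = 3.742 × (0.7093 − 0.03277) + 0.475 × 0.03277 = 2.532 + 0.01557 = 2.547 mg/L.

D ≈ 2.55 mg/L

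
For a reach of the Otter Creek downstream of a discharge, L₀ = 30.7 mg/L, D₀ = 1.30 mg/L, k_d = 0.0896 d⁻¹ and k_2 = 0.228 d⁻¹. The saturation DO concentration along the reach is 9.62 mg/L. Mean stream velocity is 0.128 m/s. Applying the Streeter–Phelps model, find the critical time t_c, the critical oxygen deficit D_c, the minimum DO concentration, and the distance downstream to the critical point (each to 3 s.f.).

With k_2/k_d = 2.545 and 1 − D₀(k_2−k_d)/(k_d L₀) = 0.9346,
t_c = ln(2.545 × 0.9346) / (0.228 − 0.0896) = ln(2.378) / 0.1384 = 0.8663/0.1384 = 6.260 d.
D_c = (k_d/k_2) L₀ e^(−k_d t_c) = (0.0896/0.228) × 30.7 × e^(−0.0896×6.260) = 0.3930 × 30.7 × 0.5707 = 6.885 mg/L.
Minimum DO = C_s − D_c = 9.62 − 6.885 = 2.735 mg/L.
x_c = v t_c = 0.128 m/s × 6.260 d × 86400 s/d = 69230 m ≈ 69.2 km.

t_c ≈ 6.26 d; D_c ≈ 6.89 mg/L; min DO ≈ 2.73 mg/L; x_c ≈ 69.2 km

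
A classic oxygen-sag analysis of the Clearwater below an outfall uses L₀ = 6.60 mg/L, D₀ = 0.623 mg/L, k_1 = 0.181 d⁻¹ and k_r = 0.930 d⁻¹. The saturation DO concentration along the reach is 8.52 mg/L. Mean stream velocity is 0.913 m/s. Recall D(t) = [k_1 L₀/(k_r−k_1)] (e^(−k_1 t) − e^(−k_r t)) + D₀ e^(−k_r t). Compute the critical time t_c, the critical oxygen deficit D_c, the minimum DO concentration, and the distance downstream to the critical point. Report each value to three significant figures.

At the critical point dD/dt = 0, so k_1 L₀ e^(−k_1 t) = k_r D. Substituting D(t) from the Streeter–Phelps equation and solving for t gives
t_c = ln[(k_r/k_1)(1 − D₀(k_r−k_1)/(k_1 L₀))] / (k_r−k_1).
Here k_r−k_1 = 0.7490 d⁻¹ and 1 − D₀(k_r−k_1)/(k_1 L₀) = 1 − 0.623×0.7490/(0.181×6.60) = 0.6094, so
t_c = ln(5.138 × 0.6094) / 0.7490 = 1.141 / 0.7490 = 1.524 d.
L(t_c) = L₀ e^(−k_1 t_c) = 6.60 × 0.7589 = 5.009 mg/L, and at the critical point k_r D_c = k_1 L, so D_c = (0.181/0.930) × 5.009 = 0.9749 mg/L.
Minimum DO = C_s − D_c = 8.52 − 0.9749 = 7.545 mg/L.
x_c = v t_c = 0.913 m/s × 1.524 d × 86400 s/d = 120200 m ≈ 120 km.

t_c ≈ 1.52 d; D_c ≈ 0.975 mg/L; min DO ≈ 7.55 mg/L; x_c ≈ 120 km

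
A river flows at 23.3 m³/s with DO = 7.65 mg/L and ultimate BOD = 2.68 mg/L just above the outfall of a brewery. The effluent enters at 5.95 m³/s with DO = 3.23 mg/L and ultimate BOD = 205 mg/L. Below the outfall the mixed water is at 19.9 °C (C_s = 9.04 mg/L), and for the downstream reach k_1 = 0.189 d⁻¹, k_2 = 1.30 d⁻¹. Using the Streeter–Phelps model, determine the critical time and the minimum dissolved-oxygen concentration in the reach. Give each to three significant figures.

t_c ≈ 1.41 d; minimum DO ≈ 4.15 mg/L

Mixed DO = (23.3×7.65 + 5.95×3.23)/(23.3+5.95) = 197.5/29.25 = 6.751 mg/L.
Mixed L₀ = (23.3×2.68 + 5.95×205)/(29.25) = 1282/29.25 = 43.84 mg/L.
Initial deficit D₀ = C_s − DO₀ = 9.04 − 6.751 = 2.289 mg/L.
t_c = (1/1.111) ln[(1.30/0.189)(1 − 2.289×1.111/(0.189×43.84))] = 0.9001 × ln(4.767) = 1.406 d.
D_c = (0.189/1.30) × 43.84 × e^(−0.189×1.406) = 0.1454 × 43.84 × 0.7667 = 4.886 mg/L.
Minimum DO = 9.04 − 4.886 = 4.154 mg/L.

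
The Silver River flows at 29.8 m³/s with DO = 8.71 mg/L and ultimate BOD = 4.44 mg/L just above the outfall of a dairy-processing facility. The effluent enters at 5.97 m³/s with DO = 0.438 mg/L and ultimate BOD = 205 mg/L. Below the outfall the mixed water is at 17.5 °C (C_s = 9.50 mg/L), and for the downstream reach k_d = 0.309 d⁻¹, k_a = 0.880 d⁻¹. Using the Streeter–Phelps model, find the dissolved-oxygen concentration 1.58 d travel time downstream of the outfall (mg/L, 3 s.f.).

Mixed DO = (29.8×8.71 + 5.97×0.438)/(29.8+5.97) = 262.2/35.77 = 7.329 mg/L.
Mixed L₀ = (29.8×4.44 + 5.97×205)/(35.77) = 1356/35.77 = 37.91 mg/L.
Initial deficit D₀ = C_s − DO₀ = 9.50 − 7.329 = 2.171 mg/L.
D(1.58) = [0.309×37.91/(0.880−0.309)](e^(−0.309×1.58) − e^(−0.880×1.58)) + 2.171 e^(−0.880×1.58)
= 20.52 × (0.6137 − 0.2490) + 2.171 × 0.2490 = 8.024 mg/L.
DO = 9.50 − 8.024 = 1.476 mg/L.

DO ≈ 1.48 mg/L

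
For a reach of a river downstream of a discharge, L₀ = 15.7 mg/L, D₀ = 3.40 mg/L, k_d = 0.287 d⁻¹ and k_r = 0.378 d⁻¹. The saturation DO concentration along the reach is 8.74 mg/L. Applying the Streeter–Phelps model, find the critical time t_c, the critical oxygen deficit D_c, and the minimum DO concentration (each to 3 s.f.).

t_c = [1/(k_r−k_d)] ln[(k_r/k_d)(1 − D₀(k_r−k_d)/(k_d L₀))]
= [1/(0.378−0.287)] ln[(0.378/0.287)(1 − 3.40×0.09100/(0.287×15.7))]
= (1/0.09100) ln[1.317 × 0.9313] = 10.99 × ln(1.227) = 10.99 × 0.2043 = 2.245 d.
D_c = (k_d/k_r) L₀ e^(−k_d t_c) = (0.287/0.378) × 15.7 × e^(−0.287×2.245) = 0.7593 × 15.7 × 0.5251 = 6.259 mg/L.
Minimum DO = C_s − D_c = 8.74 − 6.259 = 2.481 mg/L.

t_c ≈ 2.24 d; D_c ≈ 6.26 mg/L; min DO ≈ 2.48 mg/L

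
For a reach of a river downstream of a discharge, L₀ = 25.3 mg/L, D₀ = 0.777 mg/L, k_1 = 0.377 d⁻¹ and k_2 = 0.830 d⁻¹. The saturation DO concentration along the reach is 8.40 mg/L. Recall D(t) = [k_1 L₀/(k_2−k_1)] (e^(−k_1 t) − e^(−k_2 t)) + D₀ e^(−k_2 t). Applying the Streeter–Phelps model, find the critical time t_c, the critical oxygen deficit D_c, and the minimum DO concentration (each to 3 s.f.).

t_c ≈ 1.66 d; D_c ≈ 6.15 mg/L; min DO ≈ 2.25 mg/L

t_c = [1/(k_2−k_1)] ln[(k_2/k_1)(1 − D₀(k_2−k_1)/(k_1 L₀))]
= [1/(0.830−0.377)] ln[(0.830/0.377)(1 − 0.777×0.4530/(0.377×25.3))]
= (1/0.4530) ln[2.202 × 0.9631] = 2.208 × ln(2.120) = 2.208 × 0.7516 = 1.659 d.
L(t_c) = L₀ e^(−k_1 t_c) = 25.3 × 0.5350 = 13.54 mg/L, and at the critical point k_2 D_c = k_1 L, so D_c = (0.377/0.830) × 13.54 = 6.148 mg/L.
Minimum DO = C_s − D_c = 8.40 − 6.148 = 2.252 mg/L.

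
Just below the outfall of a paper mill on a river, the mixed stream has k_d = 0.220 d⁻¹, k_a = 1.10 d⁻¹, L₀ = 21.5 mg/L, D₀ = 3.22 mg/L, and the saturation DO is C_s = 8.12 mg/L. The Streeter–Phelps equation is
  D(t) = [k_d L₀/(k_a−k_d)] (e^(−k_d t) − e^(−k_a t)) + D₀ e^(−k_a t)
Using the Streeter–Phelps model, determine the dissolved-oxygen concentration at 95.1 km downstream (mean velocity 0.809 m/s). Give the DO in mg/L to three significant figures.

Travel time t = x/v = 95.1 km / (0.809 m/s) = 95100 m / 0.809 m/s = 117600 s = 1.361 d.
k_d L₀/(k_a−k_d) = 0.220×21.5/(1.10−0.220) = 4.730/0.8800 = 5.375 mg/L.
e^(−k_d t) = e^(−0.220×1.361) = 0.7413; e^(−k_a t) = e^(−1.10×1.361) = 0.2239.
D = 5.375 × (0.7413 − 0.2239) + 3.22 × 0.2239 = 2.781 + 0.7209 = 3.502 mg/L.
DO = C_s − D = 8.12 − 3.502 = 4.618 mg/L.

DO ≈ 4.62 mg/L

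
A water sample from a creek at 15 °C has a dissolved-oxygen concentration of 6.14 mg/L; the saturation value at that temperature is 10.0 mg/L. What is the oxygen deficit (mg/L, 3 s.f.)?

D ≈ 3.86 mg/L

D = C_s − C = 10.0 − 6.14 = 3.86 mg/L.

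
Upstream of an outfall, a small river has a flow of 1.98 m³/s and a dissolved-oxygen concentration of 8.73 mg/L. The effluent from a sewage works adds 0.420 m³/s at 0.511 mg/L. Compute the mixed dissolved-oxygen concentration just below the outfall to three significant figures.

7.29 mg/L

Flow-weighted mixing: C = (Q_r C_r + Q_w C_w)/(Q_r + Q_w)
= (1.98×8.73 + 0.420×0.511)/(1.98 + 0.420) = 17.50/2.400 = 7.292 mg/L.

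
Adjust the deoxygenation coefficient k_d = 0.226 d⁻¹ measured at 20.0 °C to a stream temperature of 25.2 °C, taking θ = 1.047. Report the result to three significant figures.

k_d(T₂) = k_d(T₁) · θ^(T₂−T₁) = 0.226 × 1.047^(25.2−20.0)
= 0.226 × 1.047^5.20 = 0.226 × 1.270 = 0.2870 d⁻¹.

k_d ≈ 0.287 d⁻¹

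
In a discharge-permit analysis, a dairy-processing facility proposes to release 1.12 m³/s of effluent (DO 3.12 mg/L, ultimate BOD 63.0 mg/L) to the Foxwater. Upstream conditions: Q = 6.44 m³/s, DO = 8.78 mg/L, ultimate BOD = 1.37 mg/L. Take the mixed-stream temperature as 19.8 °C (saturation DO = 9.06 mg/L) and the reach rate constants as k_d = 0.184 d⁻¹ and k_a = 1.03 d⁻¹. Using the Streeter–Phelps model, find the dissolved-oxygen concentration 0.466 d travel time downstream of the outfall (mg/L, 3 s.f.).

DO ≈ 7.68 mg/L

Mixed DO = (6.44×8.78 + 1.12×3.12)/(6.44+1.12) = 60.04/7.560 = 7.941 mg/L.
Mixed L₀ = (6.44×1.37 + 1.12×63.0)/(7.560) = 79.38/7.560 = 10.50 mg/L.
Initial deficit D₀ = C_s − DO₀ = 9.06 − 7.941 = 1.119 mg/L.
D(0.466) = [0.184×10.50/(1.03−0.184)](e^(−0.184×0.466) − e^(−1.03×0.466)) + 1.119 e^(−1.03×0.466)
= 2.284 × (0.9178 − 0.6188) + 1.119 × 0.6188 = 1.375 mg/L.
DO = 9.06 − 1.375 = 7.685 mg/L.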